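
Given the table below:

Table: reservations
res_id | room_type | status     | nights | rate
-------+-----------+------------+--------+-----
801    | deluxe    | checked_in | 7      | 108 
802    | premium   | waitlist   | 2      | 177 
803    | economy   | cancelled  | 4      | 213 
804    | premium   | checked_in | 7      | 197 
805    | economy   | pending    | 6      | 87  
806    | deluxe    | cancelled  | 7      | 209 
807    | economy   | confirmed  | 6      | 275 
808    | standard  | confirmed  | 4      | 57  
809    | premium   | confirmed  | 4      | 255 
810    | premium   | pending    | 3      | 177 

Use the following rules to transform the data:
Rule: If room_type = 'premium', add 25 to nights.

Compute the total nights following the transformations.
150

Step 1: Count records where room_type = 'premium': 4
Step 2: Total bonus added: 4 × 25 = 100
Step 3: Original sum of nights: 50
Step 4: Final sum = 50 + 100 = 150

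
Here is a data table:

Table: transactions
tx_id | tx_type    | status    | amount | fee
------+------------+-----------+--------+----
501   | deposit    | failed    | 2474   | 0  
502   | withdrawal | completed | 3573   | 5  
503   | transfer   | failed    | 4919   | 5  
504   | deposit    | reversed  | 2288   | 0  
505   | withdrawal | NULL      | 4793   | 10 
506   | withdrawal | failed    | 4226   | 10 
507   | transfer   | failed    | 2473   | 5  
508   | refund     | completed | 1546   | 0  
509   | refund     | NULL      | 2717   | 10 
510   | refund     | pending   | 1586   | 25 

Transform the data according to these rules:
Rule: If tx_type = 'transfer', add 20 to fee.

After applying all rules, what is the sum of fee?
110

Step 1: Count records where tx_type = 'transfer': 2
Step 2: Total bonus added: 2 × 20 = 40
Step 3: Original sum of fee: 70
Step 4: Final sum = 70 + 40 = 110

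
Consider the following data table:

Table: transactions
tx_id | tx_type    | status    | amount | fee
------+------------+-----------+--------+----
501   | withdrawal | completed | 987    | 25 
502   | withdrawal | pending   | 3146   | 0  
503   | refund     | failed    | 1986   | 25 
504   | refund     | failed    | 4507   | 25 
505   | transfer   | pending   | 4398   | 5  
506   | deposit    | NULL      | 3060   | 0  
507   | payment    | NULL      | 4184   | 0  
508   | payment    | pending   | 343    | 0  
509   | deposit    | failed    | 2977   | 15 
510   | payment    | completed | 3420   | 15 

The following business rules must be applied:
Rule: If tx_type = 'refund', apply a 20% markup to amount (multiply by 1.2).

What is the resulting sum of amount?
30306.6

Step 1: Records with tx_type = 'refund' have total amount = 6493
Step 2: Apply multiplier: 6493 × 1.2 = 7791.6
Step 3: Other records total: 22515
Step 4: Final sum = 7791.6 + 22515 = 30306.6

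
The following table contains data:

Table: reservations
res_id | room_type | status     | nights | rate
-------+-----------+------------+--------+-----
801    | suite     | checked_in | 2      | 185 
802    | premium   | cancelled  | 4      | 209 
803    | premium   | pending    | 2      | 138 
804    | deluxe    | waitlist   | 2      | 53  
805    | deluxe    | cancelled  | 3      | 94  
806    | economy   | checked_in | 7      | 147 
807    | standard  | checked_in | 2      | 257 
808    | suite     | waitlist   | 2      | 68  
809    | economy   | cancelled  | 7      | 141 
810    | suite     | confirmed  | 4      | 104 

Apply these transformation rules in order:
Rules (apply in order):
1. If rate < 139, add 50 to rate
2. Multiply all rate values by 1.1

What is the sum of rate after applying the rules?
1810.6

Step 1: Apply Rule 1 - Add 50 to records with rate < 139
  - 5 records affected: 457 + (5 × 50) = 707
  - Unaffected records: 939
  - Sum after Rule 1: 1646
Step 2: Apply Rule 2 - Multiply all by 1.1
  - 1646 × 1.1 = 1810.6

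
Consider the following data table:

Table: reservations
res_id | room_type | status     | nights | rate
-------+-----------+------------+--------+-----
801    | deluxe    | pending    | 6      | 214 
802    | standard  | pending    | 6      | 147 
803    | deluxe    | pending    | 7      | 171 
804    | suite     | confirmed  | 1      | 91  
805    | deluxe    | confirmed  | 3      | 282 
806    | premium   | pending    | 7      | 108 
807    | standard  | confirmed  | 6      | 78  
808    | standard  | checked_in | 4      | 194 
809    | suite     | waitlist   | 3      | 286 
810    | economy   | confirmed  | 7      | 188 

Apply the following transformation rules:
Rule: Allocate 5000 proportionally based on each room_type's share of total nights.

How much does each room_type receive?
deluxe: 1600.0, economy: 700.0, premium: 700.0, standard: 1600.0, suite: 400.0

Step 1: Calculate total nights = 50
Step 2: Calculate each room_type's proportion:
  deluxe: 16/50 = 32.00% → 1600.0
  economy: 7/50 = 14.00% → 700.0
  premium: 7/50 = 14.00% → 700.0
  standard: 16/50 = 32.00% → 1600.0
  suite: 4/50 = 8.00% → 400.0
Step 3: Verify: sum of allocations ≈ 5000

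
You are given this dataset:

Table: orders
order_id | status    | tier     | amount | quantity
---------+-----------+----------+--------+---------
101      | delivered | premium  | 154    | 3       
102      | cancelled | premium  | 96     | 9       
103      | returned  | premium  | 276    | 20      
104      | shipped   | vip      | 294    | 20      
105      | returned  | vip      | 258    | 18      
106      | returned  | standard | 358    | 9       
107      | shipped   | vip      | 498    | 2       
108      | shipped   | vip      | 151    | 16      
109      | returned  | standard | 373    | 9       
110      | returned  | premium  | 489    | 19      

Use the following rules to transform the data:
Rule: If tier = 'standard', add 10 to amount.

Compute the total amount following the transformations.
2967

Step 1: Count records where tier = 'standard': 2
Step 2: Total bonus added: 2 × 10 = 20
Step 3: Original sum of amount: 2947
Step 4: Final sum = 2947 + 20 = 2967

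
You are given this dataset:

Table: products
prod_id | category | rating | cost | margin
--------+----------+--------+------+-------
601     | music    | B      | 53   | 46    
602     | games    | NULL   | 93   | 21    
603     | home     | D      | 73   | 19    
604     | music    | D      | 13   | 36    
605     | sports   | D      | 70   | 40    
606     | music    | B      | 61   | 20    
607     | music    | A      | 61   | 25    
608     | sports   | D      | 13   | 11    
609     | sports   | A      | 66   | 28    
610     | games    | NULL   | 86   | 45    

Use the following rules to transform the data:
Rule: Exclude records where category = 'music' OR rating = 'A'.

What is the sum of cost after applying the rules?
335

Step 1: Find records where category = 'music' OR rating = 'A'
Step 2: 5 records match, summing to 254
Step 3: Original sum: 589
Step 4: Remaining sum = 589 - 254 = 335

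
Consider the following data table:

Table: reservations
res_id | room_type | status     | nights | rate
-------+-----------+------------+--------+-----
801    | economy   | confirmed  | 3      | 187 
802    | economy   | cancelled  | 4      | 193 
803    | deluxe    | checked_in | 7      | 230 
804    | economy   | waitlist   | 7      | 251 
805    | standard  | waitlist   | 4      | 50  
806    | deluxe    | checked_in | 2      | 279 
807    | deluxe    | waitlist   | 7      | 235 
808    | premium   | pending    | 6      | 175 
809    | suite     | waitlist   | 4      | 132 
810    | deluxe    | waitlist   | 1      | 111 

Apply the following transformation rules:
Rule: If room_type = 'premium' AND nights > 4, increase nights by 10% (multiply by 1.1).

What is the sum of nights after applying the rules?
45.6

Step 1: Find records where room_type = 'premium' AND nights > 4
Step 2: 1 records match, summing to 6
Step 3: After multiplier: 6 × 1.1 = 6.6
Step 4: Unaffected records sum: 39
Step 5: Final sum = 6.6 + 39 = 45.6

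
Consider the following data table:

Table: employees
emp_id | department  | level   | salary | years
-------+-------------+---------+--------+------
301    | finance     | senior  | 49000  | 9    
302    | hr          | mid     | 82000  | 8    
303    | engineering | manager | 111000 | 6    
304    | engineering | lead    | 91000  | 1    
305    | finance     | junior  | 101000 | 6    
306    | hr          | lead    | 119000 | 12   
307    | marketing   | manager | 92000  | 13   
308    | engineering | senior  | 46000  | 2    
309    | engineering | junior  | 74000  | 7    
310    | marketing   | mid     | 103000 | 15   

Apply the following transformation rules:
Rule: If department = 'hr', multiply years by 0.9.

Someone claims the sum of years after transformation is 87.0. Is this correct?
No, the correct result is 77.0.

Step 1: Calculate the correct sum after transformation
Step 2: Apply multiplier 0.9 to records where department = 'hr'
Step 3: Correct result = 77.0
Step 4: Claimed result = 87.0
Step 5: 77.0 ≠ 87.0
Conclusion: The claimed result is incorrect. The correct answer is 77.0.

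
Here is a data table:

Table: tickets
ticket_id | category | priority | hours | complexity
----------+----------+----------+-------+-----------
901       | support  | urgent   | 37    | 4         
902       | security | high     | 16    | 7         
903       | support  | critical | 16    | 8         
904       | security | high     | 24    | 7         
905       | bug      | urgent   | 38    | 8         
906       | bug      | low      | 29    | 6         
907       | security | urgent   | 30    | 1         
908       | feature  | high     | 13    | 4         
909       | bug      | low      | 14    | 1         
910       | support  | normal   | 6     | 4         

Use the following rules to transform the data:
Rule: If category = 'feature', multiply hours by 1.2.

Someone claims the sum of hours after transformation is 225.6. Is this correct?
Yes, the result is correct.

Step 1: Calculate the correct sum after transformation
Step 2: Apply multiplier 1.2 to records where category = 'feature'
Step 3: Correct result = 225.6
Step 4: Claimed result = 225.6
Step 5: 225.6 = 225.6 ✓
Conclusion: The claimed result is correct.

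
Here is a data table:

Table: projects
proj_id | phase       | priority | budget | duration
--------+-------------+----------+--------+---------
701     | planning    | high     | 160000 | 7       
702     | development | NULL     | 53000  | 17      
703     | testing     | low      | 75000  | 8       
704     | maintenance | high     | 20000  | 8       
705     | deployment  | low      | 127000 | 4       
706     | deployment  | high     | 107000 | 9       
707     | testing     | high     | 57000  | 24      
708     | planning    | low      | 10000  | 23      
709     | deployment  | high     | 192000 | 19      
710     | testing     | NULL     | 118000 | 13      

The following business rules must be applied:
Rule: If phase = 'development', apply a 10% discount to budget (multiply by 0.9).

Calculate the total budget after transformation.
913700.0

Step 1: Records with phase = 'development' have total budget = 53000
Step 2: Apply multiplier: 53000 × 0.9 = 47700.0
Step 3: Other records total: 866000
Step 4: Final sum = 47700.0 + 866000 = 913700.0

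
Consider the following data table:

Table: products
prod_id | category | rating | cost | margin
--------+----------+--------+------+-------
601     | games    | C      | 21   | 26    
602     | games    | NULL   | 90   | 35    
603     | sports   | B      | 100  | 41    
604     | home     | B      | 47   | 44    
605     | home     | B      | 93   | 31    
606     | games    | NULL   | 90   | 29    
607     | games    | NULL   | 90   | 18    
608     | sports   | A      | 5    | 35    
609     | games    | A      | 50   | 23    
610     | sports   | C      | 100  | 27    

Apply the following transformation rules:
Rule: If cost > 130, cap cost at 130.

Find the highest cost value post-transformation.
100

Step 1: Original maximum cost = 100
Step 2: Check cap of 130 against maximum
Step 3: No records exceed the cap (max 100 <= cap 130), so no capping applies
Step 4: Maximum after transformation = 100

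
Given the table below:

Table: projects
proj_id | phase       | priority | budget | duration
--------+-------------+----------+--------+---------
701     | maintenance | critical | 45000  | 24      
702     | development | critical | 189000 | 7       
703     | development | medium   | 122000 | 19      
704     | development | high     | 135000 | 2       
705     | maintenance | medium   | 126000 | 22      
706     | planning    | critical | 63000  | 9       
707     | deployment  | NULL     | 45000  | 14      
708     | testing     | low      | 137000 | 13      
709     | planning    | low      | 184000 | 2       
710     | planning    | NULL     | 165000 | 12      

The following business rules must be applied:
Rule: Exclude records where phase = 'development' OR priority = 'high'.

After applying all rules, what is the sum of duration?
96

Step 1: Find records where phase = 'development' OR priority = 'high'
Step 2: 3 records match, summing to 28
Step 3: Original sum: 124
Step 4: Remaining sum = 124 - 28 = 96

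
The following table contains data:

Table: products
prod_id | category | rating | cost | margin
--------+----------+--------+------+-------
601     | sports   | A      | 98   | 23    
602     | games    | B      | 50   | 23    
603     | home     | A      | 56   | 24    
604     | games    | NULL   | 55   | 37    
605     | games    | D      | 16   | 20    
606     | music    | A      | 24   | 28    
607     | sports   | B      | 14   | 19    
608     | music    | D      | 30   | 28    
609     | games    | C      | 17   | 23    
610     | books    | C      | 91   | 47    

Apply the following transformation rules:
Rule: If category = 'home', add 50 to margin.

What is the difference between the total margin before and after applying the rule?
50

Step 1: Original sum of margin = 272
Step 2: 1 records have category = 'home'
Step 3: Each affected record changes by 50
Step 4: Total change = 1 × 50 = 50
Step 5: New sum = 272 + 50 = 322
Step 6: Difference = |322 - 272| = 50
        (Sum increased by 50)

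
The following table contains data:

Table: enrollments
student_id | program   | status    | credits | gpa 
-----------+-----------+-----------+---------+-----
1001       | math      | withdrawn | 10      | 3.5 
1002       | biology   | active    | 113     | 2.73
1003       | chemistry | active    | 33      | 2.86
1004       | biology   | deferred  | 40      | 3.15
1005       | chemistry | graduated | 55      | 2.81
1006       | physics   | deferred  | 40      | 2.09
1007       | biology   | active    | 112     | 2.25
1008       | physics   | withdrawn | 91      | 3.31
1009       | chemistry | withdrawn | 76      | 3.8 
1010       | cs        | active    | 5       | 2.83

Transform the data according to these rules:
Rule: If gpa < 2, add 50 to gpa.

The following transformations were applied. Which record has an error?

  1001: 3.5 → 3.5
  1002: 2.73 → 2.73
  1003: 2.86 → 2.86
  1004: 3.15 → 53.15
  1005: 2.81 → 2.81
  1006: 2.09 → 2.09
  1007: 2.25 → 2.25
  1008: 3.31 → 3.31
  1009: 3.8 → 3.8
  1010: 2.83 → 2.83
Record 1004 has an error. The correct transformed value should be 3.15, not 53.15.

Step 1: Check each record against the rule
Step 2: Record 1004 has gpa = 3.15
Step 3: Since 3.15 >= 2, the bonus should not have been applied
Step 4: Correct value = 3.15, but claimed value = 53.15
Conclusion: Record 1004 has the error.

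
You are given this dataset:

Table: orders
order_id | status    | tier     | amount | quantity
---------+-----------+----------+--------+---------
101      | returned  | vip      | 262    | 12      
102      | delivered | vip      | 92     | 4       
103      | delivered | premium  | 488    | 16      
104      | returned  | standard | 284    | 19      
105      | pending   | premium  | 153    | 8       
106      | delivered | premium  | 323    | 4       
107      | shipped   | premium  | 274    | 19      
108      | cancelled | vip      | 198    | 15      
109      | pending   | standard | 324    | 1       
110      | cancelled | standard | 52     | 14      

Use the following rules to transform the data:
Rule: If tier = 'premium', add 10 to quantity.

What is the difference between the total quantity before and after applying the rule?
40

Step 1: Original sum of quantity = 112
Step 2: 4 records have tier = 'premium'
Step 3: Each affected record changes by 10
Step 4: Total change = 4 × 10 = 40
Step 5: New sum = 112 + 40 = 152
Step 6: Difference = |152 - 112| = 40
        (Sum increased by 40)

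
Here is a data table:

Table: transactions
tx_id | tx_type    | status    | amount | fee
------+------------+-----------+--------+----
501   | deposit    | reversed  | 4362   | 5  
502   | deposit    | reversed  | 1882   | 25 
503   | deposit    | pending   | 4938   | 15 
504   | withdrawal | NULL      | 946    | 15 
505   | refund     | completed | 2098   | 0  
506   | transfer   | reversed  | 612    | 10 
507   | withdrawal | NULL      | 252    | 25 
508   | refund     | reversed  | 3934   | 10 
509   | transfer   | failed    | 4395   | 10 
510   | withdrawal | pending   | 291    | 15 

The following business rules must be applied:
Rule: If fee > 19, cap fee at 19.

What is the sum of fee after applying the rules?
118

Step 1: 2 records have fee > 19
Step 2: These records originally summed to 50
Step 3: After capping: 2 × 19 = 38
Step 4: Unaffected records sum: 80
Step 5: Final sum = 38 + 80 = 118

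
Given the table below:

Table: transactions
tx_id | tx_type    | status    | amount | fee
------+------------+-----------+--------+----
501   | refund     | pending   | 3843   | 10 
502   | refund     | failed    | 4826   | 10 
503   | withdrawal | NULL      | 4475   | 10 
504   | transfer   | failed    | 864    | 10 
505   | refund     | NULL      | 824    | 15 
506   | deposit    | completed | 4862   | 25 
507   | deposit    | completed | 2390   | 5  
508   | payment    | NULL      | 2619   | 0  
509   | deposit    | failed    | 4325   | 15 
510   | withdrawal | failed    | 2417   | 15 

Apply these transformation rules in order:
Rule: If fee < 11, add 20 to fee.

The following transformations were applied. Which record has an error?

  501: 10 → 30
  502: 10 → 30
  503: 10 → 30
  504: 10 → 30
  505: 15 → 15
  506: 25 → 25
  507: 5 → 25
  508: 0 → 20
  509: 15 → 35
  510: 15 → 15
Record 509 has an error. The correct transformed value should be 15, not 35.

Step 1: Check each record against the rule
Step 2: Record 509 has fee = 15
Step 3: Since 15 >= 11, the bonus should not have been applied
Step 4: Correct value = 15, but claimed value = 35
Conclusion: Record 509 has the error.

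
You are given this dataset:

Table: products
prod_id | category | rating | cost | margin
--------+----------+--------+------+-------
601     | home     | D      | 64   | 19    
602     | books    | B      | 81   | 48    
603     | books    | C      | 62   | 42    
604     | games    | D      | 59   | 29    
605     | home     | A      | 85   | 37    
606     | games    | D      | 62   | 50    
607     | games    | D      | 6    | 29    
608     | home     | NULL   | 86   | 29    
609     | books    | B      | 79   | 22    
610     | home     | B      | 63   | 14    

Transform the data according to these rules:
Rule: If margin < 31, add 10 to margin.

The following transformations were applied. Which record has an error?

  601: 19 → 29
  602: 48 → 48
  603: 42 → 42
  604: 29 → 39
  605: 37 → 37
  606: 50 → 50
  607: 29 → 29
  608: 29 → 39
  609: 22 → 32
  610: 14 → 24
Record 607 has an error. The correct transformed value should be 39, not 29.

Step 1: Check each record against the rule
Step 2: Record 607 has margin = 29
Step 3: Since 29 < 31, the bonus should have been applied
Step 4: Correct value = 39, but claimed value = 29
Conclusion: Record 607 has the error.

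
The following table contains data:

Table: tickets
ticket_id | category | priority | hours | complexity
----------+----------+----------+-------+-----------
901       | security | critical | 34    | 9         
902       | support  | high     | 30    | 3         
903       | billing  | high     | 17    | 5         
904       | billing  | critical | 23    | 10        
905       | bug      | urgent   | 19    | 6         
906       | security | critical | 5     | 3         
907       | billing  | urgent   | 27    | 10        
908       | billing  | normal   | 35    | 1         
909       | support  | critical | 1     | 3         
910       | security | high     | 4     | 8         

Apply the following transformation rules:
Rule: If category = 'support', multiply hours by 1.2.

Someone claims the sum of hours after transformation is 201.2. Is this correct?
Yes, the result is correct.

Step 1: Calculate the correct sum after transformation
Step 2: Apply multiplier 1.2 to records where category = 'support'
Step 3: Correct result = 201.2
Step 4: Claimed result = 201.2
Step 5: 201.2 = 201.2 ✓
Conclusion: The claimed result is correct.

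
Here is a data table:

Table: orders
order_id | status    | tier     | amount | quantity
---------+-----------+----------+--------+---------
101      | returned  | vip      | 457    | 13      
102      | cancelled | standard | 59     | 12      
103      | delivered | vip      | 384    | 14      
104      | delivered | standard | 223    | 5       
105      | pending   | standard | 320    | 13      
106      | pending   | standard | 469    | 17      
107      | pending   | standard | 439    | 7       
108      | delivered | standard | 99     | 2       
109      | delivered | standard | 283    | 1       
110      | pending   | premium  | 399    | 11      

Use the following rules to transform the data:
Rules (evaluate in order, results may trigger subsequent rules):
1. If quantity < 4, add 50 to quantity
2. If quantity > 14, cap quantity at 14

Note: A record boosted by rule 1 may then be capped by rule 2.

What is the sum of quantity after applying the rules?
117

Step 1: Apply rule 1 to records with quantity < 4
  - 2 records get bonus of 50
  - Of these, 2 records then exceed 14 and get capped
Step 2: Apply rule 2 to records with quantity > 14
  - 1 records (original) are capped
Step 3: Calculate final sum = 117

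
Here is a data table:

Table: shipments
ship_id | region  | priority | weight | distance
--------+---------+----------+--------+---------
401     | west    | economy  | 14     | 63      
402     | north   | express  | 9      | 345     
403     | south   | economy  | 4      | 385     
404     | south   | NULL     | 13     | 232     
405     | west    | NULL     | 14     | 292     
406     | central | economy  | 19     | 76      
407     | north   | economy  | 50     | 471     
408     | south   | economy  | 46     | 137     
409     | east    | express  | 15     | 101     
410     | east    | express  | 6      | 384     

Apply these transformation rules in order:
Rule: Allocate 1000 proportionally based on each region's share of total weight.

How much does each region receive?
central: 100.0, east: 110.53, north: 310.53, south: 331.58, west: 147.37

Step 1: Calculate total weight = 190
Step 2: Calculate each region's proportion:
  central: 19/190 = 10.00% → 100.0
  east: 21/190 = 11.05% → 110.53
  north: 59/190 = 31.05% → 310.53
  south: 63/190 = 33.16% → 331.58
  west: 28/190 = 14.74% → 147.37
Step 3: Verify: sum of allocations ≈ 1000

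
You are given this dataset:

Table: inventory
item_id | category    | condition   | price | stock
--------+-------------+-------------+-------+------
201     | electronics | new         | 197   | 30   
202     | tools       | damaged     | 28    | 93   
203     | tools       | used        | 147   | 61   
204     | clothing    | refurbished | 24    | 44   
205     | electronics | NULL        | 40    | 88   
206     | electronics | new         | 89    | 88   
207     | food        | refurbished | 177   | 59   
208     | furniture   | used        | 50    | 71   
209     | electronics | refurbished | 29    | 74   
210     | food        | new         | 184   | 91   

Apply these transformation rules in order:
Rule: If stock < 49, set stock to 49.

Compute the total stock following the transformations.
723

Step 1: 2 records have stock < 49
Step 2: These records originally summed to 74
Step 3: After setting to minimum: 2 × 49 = 98
Step 4: Unaffected records sum: 625
Step 5: Final sum = 98 + 625 = 723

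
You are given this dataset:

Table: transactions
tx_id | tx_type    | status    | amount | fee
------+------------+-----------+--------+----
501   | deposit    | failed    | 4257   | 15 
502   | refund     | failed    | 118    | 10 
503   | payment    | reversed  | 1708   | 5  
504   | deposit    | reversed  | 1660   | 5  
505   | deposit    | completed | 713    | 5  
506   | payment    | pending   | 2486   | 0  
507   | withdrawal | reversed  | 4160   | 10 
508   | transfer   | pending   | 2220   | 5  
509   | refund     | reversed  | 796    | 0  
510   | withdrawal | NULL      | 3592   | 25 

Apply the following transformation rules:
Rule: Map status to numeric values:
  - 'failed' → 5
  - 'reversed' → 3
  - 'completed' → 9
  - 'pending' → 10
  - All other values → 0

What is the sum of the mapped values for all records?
51

Step 1: Apply mapping to each record
Step 2: Count by status:
  'failed': 2 records × 5 = 10
  'reversed': 4 records × 3 = 12
  'completed': 1 records × 9 = 9
  'pending': 2 records × 10 = 20
Step 3: Sum all mapped values = 51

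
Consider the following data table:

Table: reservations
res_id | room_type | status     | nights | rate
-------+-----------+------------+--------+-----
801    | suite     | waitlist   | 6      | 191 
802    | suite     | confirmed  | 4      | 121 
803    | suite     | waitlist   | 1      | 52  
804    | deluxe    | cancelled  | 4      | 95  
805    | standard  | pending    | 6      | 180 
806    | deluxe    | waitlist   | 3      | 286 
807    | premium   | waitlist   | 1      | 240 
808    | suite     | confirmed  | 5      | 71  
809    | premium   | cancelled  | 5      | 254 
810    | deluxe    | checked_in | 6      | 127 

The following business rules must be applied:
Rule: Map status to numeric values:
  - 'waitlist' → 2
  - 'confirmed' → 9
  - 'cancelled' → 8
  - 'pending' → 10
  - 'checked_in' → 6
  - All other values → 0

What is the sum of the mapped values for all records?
58

Step 1: Apply mapping to each record
Step 2: Count by status:
  'waitlist': 4 records × 2 = 8
  'confirmed': 2 records × 9 = 18
  'cancelled': 2 records × 8 = 16
  'pending': 1 records × 10 = 10
  'checked_in': 1 records × 6 = 6
Step 3: Sum all mapped values = 58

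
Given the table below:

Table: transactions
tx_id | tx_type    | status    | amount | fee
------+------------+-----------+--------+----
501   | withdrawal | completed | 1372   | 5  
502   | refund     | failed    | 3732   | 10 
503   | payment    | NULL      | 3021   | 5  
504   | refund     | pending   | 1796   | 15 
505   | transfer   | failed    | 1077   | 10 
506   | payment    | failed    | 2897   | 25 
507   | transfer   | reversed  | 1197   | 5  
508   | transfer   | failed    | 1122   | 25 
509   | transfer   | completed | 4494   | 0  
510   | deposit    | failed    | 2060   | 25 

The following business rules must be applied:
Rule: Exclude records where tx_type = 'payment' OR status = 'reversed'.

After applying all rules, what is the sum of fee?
90

Step 1: Find records where tx_type = 'payment' OR status = 'reversed'
Step 2: 3 records match, summing to 35
Step 3: Original sum: 125
Step 4: Remaining sum = 125 - 35 = 90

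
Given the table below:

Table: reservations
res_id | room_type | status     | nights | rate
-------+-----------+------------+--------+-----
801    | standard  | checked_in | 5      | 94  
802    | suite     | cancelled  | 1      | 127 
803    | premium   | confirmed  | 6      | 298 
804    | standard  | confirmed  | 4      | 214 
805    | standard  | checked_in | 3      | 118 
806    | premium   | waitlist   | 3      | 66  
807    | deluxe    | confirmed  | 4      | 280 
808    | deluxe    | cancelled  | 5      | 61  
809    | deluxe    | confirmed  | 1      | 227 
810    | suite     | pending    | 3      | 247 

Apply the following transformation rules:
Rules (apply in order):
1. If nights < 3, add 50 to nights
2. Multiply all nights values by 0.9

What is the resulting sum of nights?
121.5

Step 1: Apply Rule 1 - Add 50 to records with nights < 3
  - 2 records affected: 2 + (2 × 50) = 102
  - Unaffected records: 33
  - Sum after Rule 1: 135
Step 2: Apply Rule 2 - Multiply all by 0.9
  - 135 × 0.9 = 121.5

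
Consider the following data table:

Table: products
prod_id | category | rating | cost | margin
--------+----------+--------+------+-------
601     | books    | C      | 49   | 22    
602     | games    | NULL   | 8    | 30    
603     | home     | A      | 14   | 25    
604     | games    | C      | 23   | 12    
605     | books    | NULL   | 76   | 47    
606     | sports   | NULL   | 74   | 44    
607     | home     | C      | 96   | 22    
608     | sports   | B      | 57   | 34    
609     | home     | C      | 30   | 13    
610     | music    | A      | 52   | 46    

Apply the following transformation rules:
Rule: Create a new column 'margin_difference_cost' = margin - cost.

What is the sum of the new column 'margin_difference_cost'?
-184

Step 1: For each record, compute margin - cost
Example calculations:
  22 - 49 = -27
  30 - 8 = 22
  25 - 14 = 11
  ...
Step 2: Sum all derived values
Step 3: Total = -184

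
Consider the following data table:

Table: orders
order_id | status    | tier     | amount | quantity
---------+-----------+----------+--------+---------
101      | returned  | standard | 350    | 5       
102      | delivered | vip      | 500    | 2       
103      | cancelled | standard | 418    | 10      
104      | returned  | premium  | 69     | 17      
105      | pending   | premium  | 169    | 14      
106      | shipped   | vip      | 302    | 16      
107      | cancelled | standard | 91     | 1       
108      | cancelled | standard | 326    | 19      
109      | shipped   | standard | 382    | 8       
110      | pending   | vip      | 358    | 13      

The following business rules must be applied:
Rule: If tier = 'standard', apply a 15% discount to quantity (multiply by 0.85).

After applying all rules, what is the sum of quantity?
98.55

Step 1: Records with tier = 'standard' have total quantity = 43
Step 2: Apply multiplier: 43 × 0.85 = 36.55
Step 3: Other records total: 62
Step 4: Final sum = 36.55 + 62 = 98.55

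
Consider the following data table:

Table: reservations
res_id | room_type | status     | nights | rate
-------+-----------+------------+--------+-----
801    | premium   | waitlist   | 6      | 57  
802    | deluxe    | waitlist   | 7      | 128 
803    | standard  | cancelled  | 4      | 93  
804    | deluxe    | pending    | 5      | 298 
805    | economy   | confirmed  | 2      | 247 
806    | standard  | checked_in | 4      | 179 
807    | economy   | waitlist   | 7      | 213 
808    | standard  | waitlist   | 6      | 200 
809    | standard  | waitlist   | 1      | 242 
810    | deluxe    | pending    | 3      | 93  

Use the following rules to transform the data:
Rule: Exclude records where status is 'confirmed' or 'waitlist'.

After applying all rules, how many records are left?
4

Step 1: Count records to exclude
  - 1 (confirmed) + 5 (waitlist) = 6 records
Step 2: Total records: 10
Step 3: Remaining = 10 - 6 = 4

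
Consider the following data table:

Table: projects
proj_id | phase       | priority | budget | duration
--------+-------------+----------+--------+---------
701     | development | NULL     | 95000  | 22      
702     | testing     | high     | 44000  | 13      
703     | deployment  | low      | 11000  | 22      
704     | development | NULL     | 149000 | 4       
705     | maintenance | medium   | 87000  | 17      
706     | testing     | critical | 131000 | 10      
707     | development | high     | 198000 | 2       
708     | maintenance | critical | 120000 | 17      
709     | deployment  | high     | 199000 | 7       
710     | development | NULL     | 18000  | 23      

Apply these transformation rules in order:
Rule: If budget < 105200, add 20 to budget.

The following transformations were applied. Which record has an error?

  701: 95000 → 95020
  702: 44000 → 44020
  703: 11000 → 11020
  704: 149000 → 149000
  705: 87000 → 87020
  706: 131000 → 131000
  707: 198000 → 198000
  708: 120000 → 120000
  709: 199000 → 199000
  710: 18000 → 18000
Record 710 has an error. The correct transformed value should be 18020, not 18000.

Step 1: Check each record against the rule
Step 2: Record 710 has budget = 18000
Step 3: Since 18000 < 105200, the bonus should have been applied
Step 4: Correct value = 18020, but claimed value = 18000
Conclusion: Record 710 has the error.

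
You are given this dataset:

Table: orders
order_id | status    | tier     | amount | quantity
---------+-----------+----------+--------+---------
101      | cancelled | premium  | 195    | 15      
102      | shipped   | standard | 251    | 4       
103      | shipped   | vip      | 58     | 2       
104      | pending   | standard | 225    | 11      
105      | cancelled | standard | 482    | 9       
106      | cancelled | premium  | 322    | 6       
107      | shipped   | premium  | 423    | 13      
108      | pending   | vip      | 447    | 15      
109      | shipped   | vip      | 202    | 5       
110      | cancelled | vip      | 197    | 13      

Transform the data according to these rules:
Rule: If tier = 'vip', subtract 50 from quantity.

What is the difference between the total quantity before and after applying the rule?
200

Step 1: Original sum of quantity = 93
Step 2: 4 records have tier = 'vip'
Step 3: Each affected record changes by -50
Step 4: Total change = 4 × -50 = -200
Step 5: New sum = 93 + -200 = -107
Step 6: Difference = |-107 - 93| = 200
        (Sum decreased by 200)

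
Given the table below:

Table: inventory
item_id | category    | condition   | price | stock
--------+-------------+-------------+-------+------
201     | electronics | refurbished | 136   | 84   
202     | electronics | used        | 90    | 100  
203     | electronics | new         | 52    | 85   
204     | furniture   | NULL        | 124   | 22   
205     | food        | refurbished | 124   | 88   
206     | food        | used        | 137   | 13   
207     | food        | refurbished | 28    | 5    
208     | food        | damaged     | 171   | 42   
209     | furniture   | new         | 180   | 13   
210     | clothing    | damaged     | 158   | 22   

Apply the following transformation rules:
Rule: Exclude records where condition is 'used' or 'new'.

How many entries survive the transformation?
6

Step 1: Count records to exclude
  - 2 (used) + 2 (new) = 4 records
Step 2: Total records: 10
Step 3: Remaining = 10 - 4 = 6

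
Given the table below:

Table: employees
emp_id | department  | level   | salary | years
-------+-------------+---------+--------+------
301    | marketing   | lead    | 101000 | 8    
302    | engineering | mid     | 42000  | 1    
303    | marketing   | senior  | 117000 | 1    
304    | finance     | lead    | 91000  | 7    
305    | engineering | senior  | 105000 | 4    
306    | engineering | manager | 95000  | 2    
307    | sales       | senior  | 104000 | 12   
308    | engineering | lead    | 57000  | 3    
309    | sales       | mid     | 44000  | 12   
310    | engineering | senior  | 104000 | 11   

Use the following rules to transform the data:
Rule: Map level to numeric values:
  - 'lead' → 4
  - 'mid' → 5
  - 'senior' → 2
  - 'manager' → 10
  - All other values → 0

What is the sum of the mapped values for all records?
40

Step 1: Apply mapping to each record
Step 2: Count by status:
  'lead': 3 records × 4 = 12
  'mid': 2 records × 5 = 10
  'senior': 4 records × 2 = 8
  'manager': 1 records × 10 = 10
Step 3: Sum all mapped values = 40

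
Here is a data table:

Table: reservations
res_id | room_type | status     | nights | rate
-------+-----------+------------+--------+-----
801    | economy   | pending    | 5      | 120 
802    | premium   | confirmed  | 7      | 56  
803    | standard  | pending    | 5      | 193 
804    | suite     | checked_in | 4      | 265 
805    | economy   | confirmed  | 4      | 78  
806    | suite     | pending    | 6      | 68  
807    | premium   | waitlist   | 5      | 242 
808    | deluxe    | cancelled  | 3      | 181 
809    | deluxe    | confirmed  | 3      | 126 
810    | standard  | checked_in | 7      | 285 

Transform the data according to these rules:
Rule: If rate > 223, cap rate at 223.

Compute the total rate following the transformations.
1491

Step 1: 3 records have rate > 223
Step 2: These records originally summed to 792
Step 3: After capping: 3 × 223 = 669
Step 4: Unaffected records sum: 822
Step 5: Final sum = 669 + 822 = 1491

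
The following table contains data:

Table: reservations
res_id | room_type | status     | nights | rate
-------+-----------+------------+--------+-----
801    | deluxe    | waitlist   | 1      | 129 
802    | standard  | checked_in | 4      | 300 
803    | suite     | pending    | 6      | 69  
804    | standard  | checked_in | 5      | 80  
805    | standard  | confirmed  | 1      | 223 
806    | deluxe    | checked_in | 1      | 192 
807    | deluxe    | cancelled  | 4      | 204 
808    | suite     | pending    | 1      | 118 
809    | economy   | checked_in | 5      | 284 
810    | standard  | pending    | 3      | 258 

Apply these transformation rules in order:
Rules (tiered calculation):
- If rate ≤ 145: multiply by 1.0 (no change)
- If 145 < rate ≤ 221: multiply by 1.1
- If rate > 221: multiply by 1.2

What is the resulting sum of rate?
2109.6

Step 1: Tier 1 (rate ≤ 145): 4 records, sum = 396 × 1.0 = 396.0
Step 2: Tier 2 (145 < rate ≤ 221): 2 records, sum = 396 × 1.1 = 435.6
Step 3: Tier 3 (rate > 221): 4 records, sum = 1065 × 1.2 = 1278.0
Step 4: Final sum = 396.0 + 435.6 + 1278.0 = 2109.6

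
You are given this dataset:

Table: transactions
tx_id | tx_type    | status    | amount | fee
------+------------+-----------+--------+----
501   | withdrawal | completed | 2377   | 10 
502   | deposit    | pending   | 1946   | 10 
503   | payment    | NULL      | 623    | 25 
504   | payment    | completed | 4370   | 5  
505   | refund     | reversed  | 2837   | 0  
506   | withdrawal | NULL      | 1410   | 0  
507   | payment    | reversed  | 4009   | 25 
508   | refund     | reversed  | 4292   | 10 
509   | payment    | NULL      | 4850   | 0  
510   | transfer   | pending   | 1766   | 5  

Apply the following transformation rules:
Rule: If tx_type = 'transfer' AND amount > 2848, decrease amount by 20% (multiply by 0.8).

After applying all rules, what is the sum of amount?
28480

Step 1: Find records where tx_type = 'transfer' AND amount > 2848
Step 2: 0 records match, summing to 0
Step 3: After multiplier: 0 × 0.8 = 0.0
Step 4: Unaffected records sum: 28480
Step 5: Final sum = 0.0 + 28480 = 28480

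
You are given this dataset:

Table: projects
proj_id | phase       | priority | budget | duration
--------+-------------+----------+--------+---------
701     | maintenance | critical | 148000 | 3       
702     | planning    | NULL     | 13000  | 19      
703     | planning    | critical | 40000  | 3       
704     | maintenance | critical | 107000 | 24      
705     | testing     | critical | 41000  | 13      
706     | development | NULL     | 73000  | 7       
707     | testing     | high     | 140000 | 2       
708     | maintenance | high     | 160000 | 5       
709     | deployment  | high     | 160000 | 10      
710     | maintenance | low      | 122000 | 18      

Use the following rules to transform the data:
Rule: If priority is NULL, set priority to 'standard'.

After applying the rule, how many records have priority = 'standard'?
2

Step 1: Count records where priority IS NULL
Step 2: Found 2 records with NULL priority
Step 3: These records will have priority set to 'standard'
Step 4: Records already having priority = 'standard': 0
Step 5: Answer: 2 + 0 = 2 records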